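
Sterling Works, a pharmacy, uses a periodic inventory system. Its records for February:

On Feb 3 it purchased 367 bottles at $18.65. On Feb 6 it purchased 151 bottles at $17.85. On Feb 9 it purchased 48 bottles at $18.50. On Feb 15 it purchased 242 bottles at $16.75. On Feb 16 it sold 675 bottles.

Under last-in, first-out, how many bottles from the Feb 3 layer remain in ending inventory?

133

Feb 16, 675 sold [LIFO — newest first]: 242 @ $16.75 + 48 @ $18.50 + 151 @ $17.85 + 234 @ $18.65 = $12,000.95
Ending inventory: 133 @ $18.65 = $2,480.45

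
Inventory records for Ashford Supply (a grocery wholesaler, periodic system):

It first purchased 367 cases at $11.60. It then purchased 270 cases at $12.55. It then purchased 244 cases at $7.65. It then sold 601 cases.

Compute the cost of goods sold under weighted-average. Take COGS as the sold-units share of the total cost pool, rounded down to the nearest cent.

Sale 1, sell 601: 601/881 × $9,512.30 → $6,489.09
Ending inventory (cost pool remaining) = $3,023.21
Check: goods available $9,512.30 = COGS $6,489.09 + ending $3,023.21

COGS = $6,489.09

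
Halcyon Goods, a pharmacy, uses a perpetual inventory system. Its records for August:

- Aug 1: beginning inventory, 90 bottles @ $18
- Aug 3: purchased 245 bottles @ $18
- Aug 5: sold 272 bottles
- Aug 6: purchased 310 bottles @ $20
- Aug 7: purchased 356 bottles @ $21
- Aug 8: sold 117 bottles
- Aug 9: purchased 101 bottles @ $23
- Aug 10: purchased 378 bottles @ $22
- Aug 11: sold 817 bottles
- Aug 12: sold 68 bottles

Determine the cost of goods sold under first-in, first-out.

Aug 5, 272 sold [FIFO — oldest first]: 90 @ $18 + 182 @ $18 = $4,896
Aug 8, 117 sold [FIFO — oldest first]: 63 @ $18 + 54 @ $20 = $2,214
Aug 11, 817 sold [FIFO — oldest first]: 256 @ $20 + 356 @ $21 + 101 @ $23 + 104 @ $22 = $17,207
Aug 12, 68 sold [FIFO — oldest first]: 68 @ $22 = $1,496
Total COGS = $4,896 + $2,214 + $17,207 + $1,496 = $25,813
Ending inventory: 206 @ $22 = $4,532
Check: goods available $30,345 = COGS $25,813 + ending $4,532

COGS = $25,813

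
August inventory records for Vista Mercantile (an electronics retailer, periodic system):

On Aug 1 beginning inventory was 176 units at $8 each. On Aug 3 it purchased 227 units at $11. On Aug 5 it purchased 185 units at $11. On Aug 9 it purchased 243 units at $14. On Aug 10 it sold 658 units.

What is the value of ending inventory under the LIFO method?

Aug 10, 658 sold [LIFO — newest first]: 243 @ $14 + 185 @ $11 + 227 @ $11 + 3 @ $8 = $7,958
Ending inventory: 173 @ $8 = $1,384

Ending inventory = $1,384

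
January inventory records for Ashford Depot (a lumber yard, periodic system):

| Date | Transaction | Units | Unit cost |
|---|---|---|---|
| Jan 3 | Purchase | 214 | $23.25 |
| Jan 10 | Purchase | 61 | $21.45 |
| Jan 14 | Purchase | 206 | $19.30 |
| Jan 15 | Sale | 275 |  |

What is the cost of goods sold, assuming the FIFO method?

Jan 15, 275 sold [FIFO — oldest first]: 214 @ $23.25 + 61 @ $21.45 = $6,283.95
Ending inventory: 206 @ $19.30 = $3,975.80

COGS = $6,283.95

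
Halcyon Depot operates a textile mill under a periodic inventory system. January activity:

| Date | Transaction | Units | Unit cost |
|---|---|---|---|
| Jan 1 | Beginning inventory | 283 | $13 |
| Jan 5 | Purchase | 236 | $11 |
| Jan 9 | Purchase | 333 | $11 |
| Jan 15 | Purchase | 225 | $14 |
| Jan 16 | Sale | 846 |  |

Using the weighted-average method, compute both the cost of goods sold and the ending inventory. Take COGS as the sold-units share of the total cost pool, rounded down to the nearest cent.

COGS = $10,280.82; ending inventory = $2,807.18

Jan 16, sell 846: 846/1077 × $13,088.00 → $10,280.82
Ending inventory (cost pool remaining) = $2,807.18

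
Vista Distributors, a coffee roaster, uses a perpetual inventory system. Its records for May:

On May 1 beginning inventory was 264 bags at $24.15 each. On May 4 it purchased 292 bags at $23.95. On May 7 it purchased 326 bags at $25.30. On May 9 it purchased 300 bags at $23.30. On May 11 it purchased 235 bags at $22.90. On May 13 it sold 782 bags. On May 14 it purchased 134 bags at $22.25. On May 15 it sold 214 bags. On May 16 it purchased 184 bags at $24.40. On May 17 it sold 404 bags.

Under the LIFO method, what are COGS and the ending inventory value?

May 13, 782 sold [LIFO — newest first]: 235 @ $22.90 + 300 @ $23.30 + 247 @ $25.30 = $18,620.60
May 15, 214 sold [LIFO — newest first]: 134 @ $22.25 + 79 @ $25.30 + 1 @ $23.95 = $5,004.15
May 17, 404 sold [LIFO — newest first]: 184 @ $24.40 + 220 @ $23.95 = $9,758.60
Total COGS = $18,620.60 + $5,004.15 + $9,758.60 = $33,383.35
Ending inventory: 264 @ $24.15 + 71 @ $23.95 = $8,076.05

COGS = $33,383.35; ending inventory = $8,076.05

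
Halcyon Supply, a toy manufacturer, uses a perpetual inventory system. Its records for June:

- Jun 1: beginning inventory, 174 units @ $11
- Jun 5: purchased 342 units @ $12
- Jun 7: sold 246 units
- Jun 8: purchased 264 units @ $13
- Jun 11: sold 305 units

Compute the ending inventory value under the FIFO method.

Jun 7, 246 sold [FIFO — oldest first]: 174 @ $11 + 72 @ $12 = $2,778
Jun 11, 305 sold [FIFO — oldest first]: 270 @ $12 + 35 @ $13 = $3,695
Total COGS = $2,778 + $3,695 = $6,473
Ending inventory: 229 @ $13 = $2,977

Ending inventory = $2,977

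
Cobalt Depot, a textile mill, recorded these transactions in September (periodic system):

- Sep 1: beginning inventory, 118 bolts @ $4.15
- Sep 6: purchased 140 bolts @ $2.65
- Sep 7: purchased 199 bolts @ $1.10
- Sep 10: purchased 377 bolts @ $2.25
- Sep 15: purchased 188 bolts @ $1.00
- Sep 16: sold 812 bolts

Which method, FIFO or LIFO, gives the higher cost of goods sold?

FIFO

FIFO COGS: 118 @ $4.15 + 140 @ $2.65 + 199 @ $1.10 + 355 @ $2.25 = $1,878.35
LIFO COGS: 188 @ $1.00 + 377 @ $2.25 + 199 @ $1.10 + 48 @ $2.65 = $1,382.35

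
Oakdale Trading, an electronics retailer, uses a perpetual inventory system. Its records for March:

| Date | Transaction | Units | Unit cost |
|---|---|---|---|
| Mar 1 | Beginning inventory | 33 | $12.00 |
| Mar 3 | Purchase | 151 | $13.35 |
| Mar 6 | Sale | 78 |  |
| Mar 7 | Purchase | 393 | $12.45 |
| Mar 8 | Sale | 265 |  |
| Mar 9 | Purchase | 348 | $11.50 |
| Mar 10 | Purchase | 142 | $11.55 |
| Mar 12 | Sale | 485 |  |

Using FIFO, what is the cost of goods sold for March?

Mar 6, 78 sold [FIFO — oldest first]: 33 @ $12.00 + 45 @ $13.35 = $996.75
Mar 8, 265 sold [FIFO — oldest first]: 106 @ $13.35 + 159 @ $12.45 = $3,394.65
Mar 12, 485 sold [FIFO — oldest first]: 234 @ $12.45 + 251 @ $11.50 = $5,799.80
Total COGS = $996.75 + $3,394.65 + $5,799.80 = $10,191.20
Ending inventory: 97 @ $11.50 + 142 @ $11.55 = $2,755.60

COGS = $10,191.20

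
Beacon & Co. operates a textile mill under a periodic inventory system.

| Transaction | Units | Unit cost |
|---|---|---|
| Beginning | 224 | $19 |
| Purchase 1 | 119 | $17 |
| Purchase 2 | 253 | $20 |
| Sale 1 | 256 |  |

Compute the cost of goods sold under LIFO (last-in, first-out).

Sale 1 (256) [LIFO — newest first]: 253 @ $20 + 3 @ $17 = $5,111
Ending inventory: 224 @ $19 + 116 @ $17 = $6,228

COGS = $5,111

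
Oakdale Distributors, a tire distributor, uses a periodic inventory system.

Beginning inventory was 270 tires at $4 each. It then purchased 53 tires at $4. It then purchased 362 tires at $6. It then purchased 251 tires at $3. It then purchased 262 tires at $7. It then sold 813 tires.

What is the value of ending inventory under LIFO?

Ending inventory = $1,664

Sale 1 (813) [LIFO — newest first]: 262 @ $7 + 251 @ $3 + 300 @ $6 = $4,387
Ending inventory: 270 @ $4 + 53 @ $4 + 62 @ $6 = $1,664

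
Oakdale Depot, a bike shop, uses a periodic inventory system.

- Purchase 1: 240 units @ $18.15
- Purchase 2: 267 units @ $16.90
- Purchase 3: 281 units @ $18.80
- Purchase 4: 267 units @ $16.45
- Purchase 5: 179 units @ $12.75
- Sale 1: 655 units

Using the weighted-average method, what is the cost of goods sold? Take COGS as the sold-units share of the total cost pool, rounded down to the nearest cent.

COGS = $11,054.05

Sale 1, sell 655: 655/1234 × $20,825.50 → $11,054.05
Ending inventory (cost pool remaining) = $9,771.45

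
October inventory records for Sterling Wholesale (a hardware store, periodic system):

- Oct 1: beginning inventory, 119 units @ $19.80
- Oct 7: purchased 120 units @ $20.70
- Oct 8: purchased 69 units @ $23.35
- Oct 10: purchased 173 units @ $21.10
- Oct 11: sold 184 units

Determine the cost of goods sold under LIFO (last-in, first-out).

COGS = $3,907.15

Oct 11, 184 sold [LIFO — newest first]: 173 @ $21.10 + 11 @ $23.35 = $3,907.15
Ending inventory: 119 @ $19.80 + 120 @ $20.70 + 58 @ $23.35 = $6,194.50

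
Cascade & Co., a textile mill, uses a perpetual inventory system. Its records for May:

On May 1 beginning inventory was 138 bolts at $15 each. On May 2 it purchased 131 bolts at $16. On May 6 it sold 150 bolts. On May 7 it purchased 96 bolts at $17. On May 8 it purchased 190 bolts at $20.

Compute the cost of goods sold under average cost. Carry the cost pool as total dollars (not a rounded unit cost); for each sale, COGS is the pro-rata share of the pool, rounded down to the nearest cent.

After May 1: 138 on hand, pool $2,070.00 (≈ $15.0000 each)
After May 2: 269 on hand, pool $4,166.00 (≈ $15.4870 each)
May 6, sell 150: 150/269 × $4,166.00 → $2,323.04
After May 7: 215 on hand, pool $3,474.96 (≈ $16.1626 each)
After May 8: 405 on hand, pool $7,274.96 (≈ $17.9629 each)
Ending inventory (cost pool remaining) = $7,274.96
Check: goods available $9,598.00 = COGS $2,323.04 + ending $7,274.96

COGS = $2,323.04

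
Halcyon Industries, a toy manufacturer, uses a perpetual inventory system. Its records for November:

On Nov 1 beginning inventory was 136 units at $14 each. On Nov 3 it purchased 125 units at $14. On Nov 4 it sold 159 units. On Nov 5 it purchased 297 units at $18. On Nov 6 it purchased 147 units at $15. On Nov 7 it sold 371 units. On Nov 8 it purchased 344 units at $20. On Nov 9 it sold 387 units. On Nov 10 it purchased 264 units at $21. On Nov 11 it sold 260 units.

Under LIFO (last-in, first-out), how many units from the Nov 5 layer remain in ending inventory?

30

Nov 4, 159 sold [LIFO — newest first]: 125 @ $14 + 34 @ $14 = $2,226
Nov 7, 371 sold [LIFO — newest first]: 147 @ $15 + 224 @ $18 = $6,237
Nov 9, 387 sold [LIFO — newest first]: 344 @ $20 + 43 @ $18 = $7,654
Nov 11, 260 sold [LIFO — newest first]: 260 @ $21 = $5,460
Total COGS = $2,226 + $6,237 + $7,654 + $5,460 = $21,577
Ending inventory: 102 @ $14 + 30 @ $18 + 4 @ $21 = $2,052
Check: goods available $23,629 = COGS $21,577 + ending $2,052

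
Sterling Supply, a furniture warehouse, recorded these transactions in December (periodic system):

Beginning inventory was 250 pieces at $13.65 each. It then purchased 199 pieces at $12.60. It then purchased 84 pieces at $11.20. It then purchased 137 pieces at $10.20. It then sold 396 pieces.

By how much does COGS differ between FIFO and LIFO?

$708.90

FIFO COGS: 250 @ $13.65 + 146 @ $12.60 = $5,252.10
LIFO COGS: 137 @ $10.20 + 84 @ $11.20 + 175 @ $12.60 = $4,543.20
Difference = |$5,252.10 − $4,543.20| = $708.90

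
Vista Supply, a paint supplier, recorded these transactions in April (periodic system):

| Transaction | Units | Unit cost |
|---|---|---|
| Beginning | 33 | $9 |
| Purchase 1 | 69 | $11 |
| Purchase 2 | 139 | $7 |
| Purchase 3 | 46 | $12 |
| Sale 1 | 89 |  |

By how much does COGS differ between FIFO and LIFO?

$60

FIFO COGS: 33 @ $9 + 56 @ $11 = $913
LIFO COGS: 46 @ $12 + 43 @ $7 = $853
Difference = |$913 − $853| = $60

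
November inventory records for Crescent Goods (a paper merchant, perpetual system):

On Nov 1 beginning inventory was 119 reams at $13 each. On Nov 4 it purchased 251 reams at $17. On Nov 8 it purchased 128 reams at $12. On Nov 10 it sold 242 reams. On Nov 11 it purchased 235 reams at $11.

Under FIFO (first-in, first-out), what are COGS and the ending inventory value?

Nov 10, 242 sold [FIFO — oldest first]: 119 @ $13 + 123 @ $17 = $3,638
Ending inventory: 128 @ $17 + 128 @ $12 + 235 @ $11 = $6,297

COGS = $3,638; ending inventory = $6,297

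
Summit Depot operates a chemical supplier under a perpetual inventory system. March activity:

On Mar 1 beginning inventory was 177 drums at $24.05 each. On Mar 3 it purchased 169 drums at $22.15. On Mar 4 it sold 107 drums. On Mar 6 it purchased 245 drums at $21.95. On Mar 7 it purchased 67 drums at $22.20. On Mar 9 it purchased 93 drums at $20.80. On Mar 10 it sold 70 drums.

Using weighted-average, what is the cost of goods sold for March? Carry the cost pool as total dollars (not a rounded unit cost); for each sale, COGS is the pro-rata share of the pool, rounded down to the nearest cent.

COGS = $4,031.19

After Mar 1: 177 on hand, pool $4,256.85 (≈ $24.0500 each)
After Mar 3: 346 on hand, pool $8,000.20 (≈ $23.1220 each)
Mar 4, sell 107: 107/346 × $8,000.20 → $2,474.05
After Mar 6: 484 on hand, pool $10,903.90 (≈ $22.5287 each)
After Mar 7: 551 on hand, pool $12,391.30 (≈ $22.4887 each)
After Mar 9: 644 on hand, pool $14,325.70 (≈ $22.2449 each)
Mar 10, sell 70: 70/644 × $14,325.70 → $1,557.14
Total COGS = $2,474.05 + $1,557.14 = $4,031.19
Ending inventory (cost pool remaining) = $12,768.56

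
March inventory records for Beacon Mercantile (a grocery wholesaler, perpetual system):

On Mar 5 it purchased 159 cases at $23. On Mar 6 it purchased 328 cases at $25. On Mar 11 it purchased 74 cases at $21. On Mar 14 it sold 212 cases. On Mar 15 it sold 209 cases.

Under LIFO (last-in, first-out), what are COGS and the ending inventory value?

Mar 14, 212 sold [LIFO — newest first]: 74 @ $21 + 138 @ $25 = $5,004
Mar 15, 209 sold [LIFO — newest first]: 190 @ $25 + 19 @ $23 = $5,187
Total COGS = $5,004 + $5,187 = $10,191
Ending inventory: 140 @ $23 = $3,220
Check: goods available $13,411 = COGS $10,191 + ending $3,220

COGS = $10,191; ending inventory = $3,220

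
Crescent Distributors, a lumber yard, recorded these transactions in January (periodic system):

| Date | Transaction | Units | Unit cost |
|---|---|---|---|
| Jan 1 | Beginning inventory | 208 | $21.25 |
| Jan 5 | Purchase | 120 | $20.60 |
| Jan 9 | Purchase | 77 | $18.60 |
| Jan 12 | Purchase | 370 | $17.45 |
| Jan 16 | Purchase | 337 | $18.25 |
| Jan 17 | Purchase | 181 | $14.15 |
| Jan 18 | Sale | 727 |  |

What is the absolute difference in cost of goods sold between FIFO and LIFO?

FIFO COGS: 208 @ $21.25 + 120 @ $20.60 + 77 @ $18.60 + 322 @ $17.45 = $13,943.10
LIFO COGS: 181 @ $14.15 + 337 @ $18.25 + 209 @ $17.45 = $12,358.45
Difference = |$13,943.10 − $12,358.45| = $1,584.65

$1,584.65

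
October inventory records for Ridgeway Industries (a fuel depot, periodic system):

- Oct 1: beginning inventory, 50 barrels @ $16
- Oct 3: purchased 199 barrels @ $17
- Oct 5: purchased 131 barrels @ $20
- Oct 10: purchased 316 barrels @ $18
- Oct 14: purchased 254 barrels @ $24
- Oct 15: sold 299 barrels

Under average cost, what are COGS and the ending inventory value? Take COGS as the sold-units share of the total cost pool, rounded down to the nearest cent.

Oct 15, sell 299: 299/950 × $18,587.00 → $5,850.01
Ending inventory (cost pool remaining) = $12,736.99

COGS = $5,850.01; ending inventory = $12,736.99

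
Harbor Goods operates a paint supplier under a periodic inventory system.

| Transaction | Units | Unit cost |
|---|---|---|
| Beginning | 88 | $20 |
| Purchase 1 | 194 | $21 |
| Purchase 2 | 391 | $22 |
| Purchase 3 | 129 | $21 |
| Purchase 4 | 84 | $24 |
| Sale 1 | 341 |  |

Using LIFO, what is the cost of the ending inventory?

Sale 1 (341) [LIFO — newest first]: 84 @ $24 + 129 @ $21 + 128 @ $22 = $7,541
Ending inventory: 88 @ $20 + 194 @ $21 + 263 @ $22 = $11,620
Check: goods available $19,161 = COGS $7,541 + ending $11,620

Ending inventory = $11,620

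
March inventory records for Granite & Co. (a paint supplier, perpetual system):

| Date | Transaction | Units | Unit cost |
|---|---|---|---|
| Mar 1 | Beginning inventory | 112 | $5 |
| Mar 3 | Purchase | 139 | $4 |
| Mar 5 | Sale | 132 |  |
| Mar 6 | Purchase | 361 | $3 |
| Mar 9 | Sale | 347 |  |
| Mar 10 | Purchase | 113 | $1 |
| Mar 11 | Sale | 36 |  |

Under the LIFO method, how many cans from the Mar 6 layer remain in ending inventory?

14

Mar 5, 132 sold [LIFO — newest first]: 132 @ $4 = $528
Mar 9, 347 sold [LIFO — newest first]: 347 @ $3 = $1,041
Mar 11, 36 sold [LIFO — newest first]: 36 @ $1 = $36
Total COGS = $528 + $1,041 + $36 = $1,605
Ending inventory: 112 @ $5 + 7 @ $4 + 14 @ $3 + 77 @ $1 = $707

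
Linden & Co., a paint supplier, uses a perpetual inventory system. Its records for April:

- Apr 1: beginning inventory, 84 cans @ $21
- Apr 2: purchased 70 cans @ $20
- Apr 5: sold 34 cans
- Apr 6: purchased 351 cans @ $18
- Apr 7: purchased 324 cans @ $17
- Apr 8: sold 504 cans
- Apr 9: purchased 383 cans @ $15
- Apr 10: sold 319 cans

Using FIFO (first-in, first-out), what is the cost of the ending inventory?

Apr 5, 34 sold [FIFO — oldest first]: 34 @ $21 = $714
Apr 8, 504 sold [FIFO — oldest first]: 50 @ $21 + 70 @ $20 + 351 @ $18 + 33 @ $17 = $9,329
Apr 10, 319 sold [FIFO — oldest first]: 291 @ $17 + 28 @ $15 = $5,367
Total COGS = $714 + $9,329 + $5,367 = $15,410
Ending inventory: 355 @ $15 = $5,325
Check: goods available $20,735 = COGS $15,410 + ending $5,325

Ending inventory = $5,325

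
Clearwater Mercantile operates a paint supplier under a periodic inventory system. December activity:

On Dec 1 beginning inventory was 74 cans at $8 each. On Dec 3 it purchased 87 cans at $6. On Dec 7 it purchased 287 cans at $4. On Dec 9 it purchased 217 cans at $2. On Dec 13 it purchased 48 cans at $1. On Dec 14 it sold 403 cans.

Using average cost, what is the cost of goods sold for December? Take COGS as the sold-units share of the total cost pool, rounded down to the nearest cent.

Dec 14, sell 403: 403/713 × $2,744.00 → $1,550.95
Ending inventory (cost pool remaining) = $1,193.05

COGS = $1,550.95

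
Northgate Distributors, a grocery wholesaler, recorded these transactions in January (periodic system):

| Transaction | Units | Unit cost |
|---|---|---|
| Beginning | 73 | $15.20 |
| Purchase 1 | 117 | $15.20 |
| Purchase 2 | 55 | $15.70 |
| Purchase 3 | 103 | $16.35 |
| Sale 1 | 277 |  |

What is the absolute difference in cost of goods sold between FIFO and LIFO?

FIFO COGS: 73 @ $15.20 + 117 @ $15.20 + 55 @ $15.70 + 32 @ $16.35 = $4,274.70
LIFO COGS: 103 @ $16.35 + 55 @ $15.70 + 117 @ $15.20 + 2 @ $15.20 = $4,356.35
Difference = |$4,274.70 − $4,356.35| = $81.65

$81.65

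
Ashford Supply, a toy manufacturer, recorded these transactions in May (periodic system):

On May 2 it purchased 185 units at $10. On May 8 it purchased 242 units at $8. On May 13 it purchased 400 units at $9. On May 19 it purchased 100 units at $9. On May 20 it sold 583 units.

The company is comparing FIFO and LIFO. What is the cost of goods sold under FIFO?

FIFO COGS: 185 @ $10 + 242 @ $8 + 156 @ $9 = $5,190
LIFO COGS: 100 @ $9 + 400 @ $9 + 83 @ $8 = $5,164

COGS = $5,190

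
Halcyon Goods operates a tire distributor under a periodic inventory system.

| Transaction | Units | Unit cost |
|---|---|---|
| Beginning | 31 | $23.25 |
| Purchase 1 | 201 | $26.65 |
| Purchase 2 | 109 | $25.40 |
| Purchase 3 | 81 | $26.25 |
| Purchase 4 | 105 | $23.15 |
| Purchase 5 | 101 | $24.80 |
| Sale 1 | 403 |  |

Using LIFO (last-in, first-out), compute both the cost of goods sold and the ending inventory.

Sale 1 (403) [LIFO — newest first]: 101 @ $24.80 + 105 @ $23.15 + 81 @ $26.25 + 109 @ $25.40 + 7 @ $26.65 = $10,016.95
Ending inventory: 31 @ $23.25 + 194 @ $26.65 = $5,890.85

COGS = $10,016.95; ending inventory = $5,890.85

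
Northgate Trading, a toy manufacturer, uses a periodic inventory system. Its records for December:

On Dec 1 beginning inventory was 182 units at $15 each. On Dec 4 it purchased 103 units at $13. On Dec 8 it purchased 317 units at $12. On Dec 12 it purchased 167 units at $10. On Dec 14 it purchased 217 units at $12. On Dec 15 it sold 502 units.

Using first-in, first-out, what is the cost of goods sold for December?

Dec 15, 502 sold [FIFO — oldest first]: 182 @ $15 + 103 @ $13 + 217 @ $12 = $6,673
Ending inventory: 100 @ $12 + 167 @ $10 + 217 @ $12 = $5,474

COGS = $6,673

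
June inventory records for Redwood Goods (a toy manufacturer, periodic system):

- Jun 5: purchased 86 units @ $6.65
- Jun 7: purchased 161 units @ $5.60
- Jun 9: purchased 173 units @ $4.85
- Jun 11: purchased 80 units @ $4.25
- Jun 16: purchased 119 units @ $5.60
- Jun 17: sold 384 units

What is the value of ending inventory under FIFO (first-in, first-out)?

Jun 17, 384 sold [FIFO — oldest first]: 86 @ $6.65 + 161 @ $5.60 + 137 @ $4.85 = $2,137.95
Ending inventory: 36 @ $4.85 + 80 @ $4.25 + 119 @ $5.60 = $1,181.00

Ending inventory = $1,181.00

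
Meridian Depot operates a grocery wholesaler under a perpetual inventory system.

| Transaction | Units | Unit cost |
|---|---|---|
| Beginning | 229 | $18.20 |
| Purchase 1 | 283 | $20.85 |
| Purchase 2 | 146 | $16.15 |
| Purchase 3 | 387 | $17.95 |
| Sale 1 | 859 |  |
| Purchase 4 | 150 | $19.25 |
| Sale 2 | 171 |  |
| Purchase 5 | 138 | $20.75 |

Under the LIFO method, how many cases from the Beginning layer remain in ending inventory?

165

Sale 1 (859) [LIFO — newest first]: 387 @ $17.95 + 146 @ $16.15 + 283 @ $20.85 + 43 @ $18.20 = $15,987.70
Sale 2 (171) [LIFO — newest first]: 150 @ $19.25 + 21 @ $18.20 = $3,269.70
Total COGS = $15,987.70 + $3,269.70 = $19,257.40
Ending inventory: 165 @ $18.20 + 138 @ $20.75 = $5,866.50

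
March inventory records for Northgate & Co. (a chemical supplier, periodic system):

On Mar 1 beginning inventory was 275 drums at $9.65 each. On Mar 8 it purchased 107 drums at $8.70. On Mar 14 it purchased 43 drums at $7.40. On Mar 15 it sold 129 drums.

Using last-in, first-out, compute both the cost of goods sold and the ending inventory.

Mar 15, 129 sold [LIFO — newest first]: 43 @ $7.40 + 86 @ $8.70 = $1,066.40
Ending inventory: 275 @ $9.65 + 21 @ $8.70 = $2,836.45
Check: goods available $3,902.85 = COGS $1,066.40 + ending $2,836.45

COGS = $1,066.40; ending inventory = $2,836.45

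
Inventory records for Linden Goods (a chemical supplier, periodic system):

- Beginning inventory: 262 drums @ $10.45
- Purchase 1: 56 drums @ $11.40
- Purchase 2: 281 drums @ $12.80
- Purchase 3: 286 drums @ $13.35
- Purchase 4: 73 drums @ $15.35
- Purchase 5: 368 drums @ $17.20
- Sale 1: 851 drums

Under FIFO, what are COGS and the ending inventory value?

Sale 1 (851) [FIFO — oldest first]: 262 @ $10.45 + 56 @ $11.40 + 281 @ $12.80 + 252 @ $13.35 = $10,337.30
Ending inventory: 34 @ $13.35 + 73 @ $15.35 + 368 @ $17.20 = $7,904.05

COGS = $10,337.30; ending inventory = $7,904.05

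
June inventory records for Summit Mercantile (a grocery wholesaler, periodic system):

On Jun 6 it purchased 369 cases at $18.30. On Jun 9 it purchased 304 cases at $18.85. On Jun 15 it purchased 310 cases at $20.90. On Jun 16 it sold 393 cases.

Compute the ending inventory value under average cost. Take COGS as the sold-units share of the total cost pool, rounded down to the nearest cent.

Jun 16, sell 393: 393/983 × $18,962.10 → $7,580.98
Ending inventory (cost pool remaining) = $11,381.12

Ending inventory = $11,381.12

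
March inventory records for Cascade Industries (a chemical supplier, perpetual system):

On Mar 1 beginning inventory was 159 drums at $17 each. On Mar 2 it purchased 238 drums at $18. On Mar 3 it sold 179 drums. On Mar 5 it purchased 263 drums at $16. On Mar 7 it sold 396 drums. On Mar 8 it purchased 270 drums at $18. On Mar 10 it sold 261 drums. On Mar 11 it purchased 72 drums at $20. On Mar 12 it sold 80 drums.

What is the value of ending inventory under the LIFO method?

Mar 3, 179 sold [LIFO — newest first]: 179 @ $18 = $3,222
Mar 7, 396 sold [LIFO — newest first]: 263 @ $16 + 59 @ $18 + 74 @ $17 = $6,528
Mar 10, 261 sold [LIFO — newest first]: 261 @ $18 = $4,698
Mar 12, 80 sold [LIFO — newest first]: 72 @ $20 + 8 @ $18 = $1,584
Total COGS = $3,222 + $6,528 + $4,698 + $1,584 = $16,032
Ending inventory: 85 @ $17 + 1 @ $18 = $1,463
Check: goods available $17,495 = COGS $16,032 + ending $1,463

Ending inventory = $1,463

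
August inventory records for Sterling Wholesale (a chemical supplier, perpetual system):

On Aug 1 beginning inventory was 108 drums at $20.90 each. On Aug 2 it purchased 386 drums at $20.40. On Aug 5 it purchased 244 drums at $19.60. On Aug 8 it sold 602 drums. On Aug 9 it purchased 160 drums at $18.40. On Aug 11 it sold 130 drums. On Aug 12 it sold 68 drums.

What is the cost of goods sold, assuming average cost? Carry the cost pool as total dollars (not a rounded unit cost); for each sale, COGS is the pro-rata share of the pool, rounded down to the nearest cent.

After Aug 1: 108 on hand, pool $2,257.20 (≈ $20.9000 each)
After Aug 2: 494 on hand, pool $10,131.60 (≈ $20.5093 each)
After Aug 5: 738 on hand, pool $14,914.00 (≈ $20.2087 each)
Aug 8, sell 602: 602/738 × $14,914.00 → $12,165.62
After Aug 9: 296 on hand, pool $5,692.38 (≈ $19.2310 each)
Aug 11, sell 130: 130/296 × $5,692.38 → $2,500.03
Aug 12, sell 68: 68/166 × $3,192.35 → $1,307.70
Total COGS = $12,165.62 + $2,500.03 + $1,307.70 = $15,973.35
Ending inventory (cost pool remaining) = $1,884.65
Check: goods available $17,858.00 = COGS $15,973.35 + ending $1,884.65

COGS = $15,973.35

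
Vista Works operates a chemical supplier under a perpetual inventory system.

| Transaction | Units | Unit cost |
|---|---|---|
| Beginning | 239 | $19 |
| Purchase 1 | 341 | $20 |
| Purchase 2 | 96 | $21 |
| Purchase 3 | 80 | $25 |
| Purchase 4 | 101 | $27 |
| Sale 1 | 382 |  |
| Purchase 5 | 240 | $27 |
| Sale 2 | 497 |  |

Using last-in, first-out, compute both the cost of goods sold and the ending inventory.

COGS = $20,442; ending inventory = $4,142

Sale 1 (382) [LIFO — newest first]: 101 @ $27 + 80 @ $25 + 96 @ $21 + 105 @ $20 = $8,843
Sale 2 (497) [LIFO — newest first]: 240 @ $27 + 236 @ $20 + 21 @ $19 = $11,599
Total COGS = $8,843 + $11,599 = $20,442
Ending inventory: 218 @ $19 = $4,142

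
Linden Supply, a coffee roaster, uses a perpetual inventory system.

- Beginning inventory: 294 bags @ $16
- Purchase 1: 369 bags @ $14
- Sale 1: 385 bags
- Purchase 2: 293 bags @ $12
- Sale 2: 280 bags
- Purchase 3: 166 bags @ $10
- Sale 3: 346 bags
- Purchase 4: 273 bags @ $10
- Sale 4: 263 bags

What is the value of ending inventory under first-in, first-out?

Sale 1 (385) [FIFO — oldest first]: 294 @ $16 + 91 @ $14 = $5,978
Sale 2 (280) [FIFO — oldest first]: 278 @ $14 + 2 @ $12 = $3,916
Sale 3 (346) [FIFO — oldest first]: 291 @ $12 + 55 @ $10 = $4,042
Sale 4 (263) [FIFO — oldest first]: 111 @ $10 + 152 @ $10 = $2,630
Total COGS = $5,978 + $3,916 + $4,042 + $2,630 = $16,566
Ending inventory: 121 @ $10 = $1,210

Ending inventory = $1,210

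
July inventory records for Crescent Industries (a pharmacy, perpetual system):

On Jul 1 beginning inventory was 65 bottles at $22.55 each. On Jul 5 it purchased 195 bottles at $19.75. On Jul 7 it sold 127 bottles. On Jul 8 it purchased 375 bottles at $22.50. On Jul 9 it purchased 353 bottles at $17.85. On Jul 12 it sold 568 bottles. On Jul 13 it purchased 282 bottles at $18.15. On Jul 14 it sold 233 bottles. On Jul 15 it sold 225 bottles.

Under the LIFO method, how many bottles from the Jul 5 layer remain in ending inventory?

52

Jul 7, 127 sold [LIFO — newest first]: 127 @ $19.75 = $2,508.25
Jul 12, 568 sold [LIFO — newest first]: 353 @ $17.85 + 215 @ $22.50 = $11,138.55
Jul 14, 233 sold [LIFO — newest first]: 233 @ $18.15 = $4,228.95
Jul 15, 225 sold [LIFO — newest first]: 49 @ $18.15 + 160 @ $22.50 + 16 @ $19.75 = $4,805.35
Total COGS = $2,508.25 + $11,138.55 + $4,228.95 + $4,805.35 = $22,681.10
Ending inventory: 65 @ $22.55 + 52 @ $19.75 = $2,492.75
Check: goods available $25,173.85 = COGS $22,681.10 + ending $2,492.75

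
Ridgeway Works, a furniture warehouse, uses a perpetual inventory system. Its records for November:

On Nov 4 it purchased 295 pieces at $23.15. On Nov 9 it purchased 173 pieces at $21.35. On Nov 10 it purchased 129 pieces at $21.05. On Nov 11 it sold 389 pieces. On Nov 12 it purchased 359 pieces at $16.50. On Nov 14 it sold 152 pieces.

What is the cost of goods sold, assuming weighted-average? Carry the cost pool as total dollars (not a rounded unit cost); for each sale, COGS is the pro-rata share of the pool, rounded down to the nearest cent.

COGS = $11,450.34

After Nov 4: 295 on hand, pool $6,829.25 (≈ $23.1500 each)
After Nov 9: 468 on hand, pool $10,522.80 (≈ $22.4846 each)
After Nov 10: 597 on hand, pool $13,238.25 (≈ $22.1746 each)
Nov 11, sell 389: 389/597 × $13,238.25 → $8,625.92
After Nov 12: 567 on hand, pool $10,535.83 (≈ $18.5817 each)
Nov 14, sell 152: 152/567 × $10,535.83 → $2,824.42
Total COGS = $8,625.92 + $2,824.42 = $11,450.34
Ending inventory (cost pool remaining) = $7,711.41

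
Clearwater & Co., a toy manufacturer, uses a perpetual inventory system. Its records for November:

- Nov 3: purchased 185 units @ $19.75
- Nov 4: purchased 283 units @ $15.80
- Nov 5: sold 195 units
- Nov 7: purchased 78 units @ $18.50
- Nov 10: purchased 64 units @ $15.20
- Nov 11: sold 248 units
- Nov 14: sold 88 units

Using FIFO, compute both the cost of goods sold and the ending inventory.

COGS = $9,290.65; ending inventory = $1,250.30

Nov 5, 195 sold [FIFO — oldest first]: 185 @ $19.75 + 10 @ $15.80 = $3,811.75
Nov 11, 248 sold [FIFO — oldest first]: 248 @ $15.80 = $3,918.40
Nov 14, 88 sold [FIFO — oldest first]: 25 @ $15.80 + 63 @ $18.50 = $1,560.50
Total COGS = $3,811.75 + $3,918.40 + $1,560.50 = $9,290.65
Ending inventory: 15 @ $18.50 + 64 @ $15.20 = $1,250.30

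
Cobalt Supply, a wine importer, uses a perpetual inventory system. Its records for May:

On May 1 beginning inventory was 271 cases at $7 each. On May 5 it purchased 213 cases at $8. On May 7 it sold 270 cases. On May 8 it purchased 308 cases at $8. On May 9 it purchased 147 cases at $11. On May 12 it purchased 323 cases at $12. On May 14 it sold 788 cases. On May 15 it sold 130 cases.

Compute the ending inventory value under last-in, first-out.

May 7, 270 sold [LIFO — newest first]: 213 @ $8 + 57 @ $7 = $2,103
May 14, 788 sold [LIFO — newest first]: 323 @ $12 + 147 @ $11 + 308 @ $8 + 10 @ $7 = $8,027
May 15, 130 sold [LIFO — newest first]: 130 @ $7 = $910
Total COGS = $2,103 + $8,027 + $910 = $11,040
Ending inventory: 74 @ $7 = $518

Ending inventory = $518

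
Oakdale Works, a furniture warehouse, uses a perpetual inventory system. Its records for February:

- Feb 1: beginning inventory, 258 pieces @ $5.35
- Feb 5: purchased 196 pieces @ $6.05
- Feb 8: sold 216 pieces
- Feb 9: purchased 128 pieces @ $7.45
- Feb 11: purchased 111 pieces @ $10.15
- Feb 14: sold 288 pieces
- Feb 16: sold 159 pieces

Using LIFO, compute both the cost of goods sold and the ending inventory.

COGS = $4,485.85; ending inventory = $160.50

Feb 8, 216 sold [LIFO — newest first]: 196 @ $6.05 + 20 @ $5.35 = $1,292.80
Feb 14, 288 sold [LIFO — newest first]: 111 @ $10.15 + 128 @ $7.45 + 49 @ $5.35 = $2,342.40
Feb 16, 159 sold [LIFO — newest first]: 159 @ $5.35 = $850.65
Total COGS = $1,292.80 + $2,342.40 + $850.65 = $4,485.85
Ending inventory: 30 @ $5.35 = $160.50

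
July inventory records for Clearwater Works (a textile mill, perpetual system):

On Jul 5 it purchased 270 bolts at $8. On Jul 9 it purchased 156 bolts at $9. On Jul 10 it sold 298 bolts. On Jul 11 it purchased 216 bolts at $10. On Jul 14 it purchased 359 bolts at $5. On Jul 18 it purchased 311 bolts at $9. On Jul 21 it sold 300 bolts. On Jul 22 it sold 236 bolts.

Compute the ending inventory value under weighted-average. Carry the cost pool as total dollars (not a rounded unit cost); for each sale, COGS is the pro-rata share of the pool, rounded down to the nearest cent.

Ending inventory = $3,688.66

After Jul 5: 270 on hand, pool $2,160.00 (≈ $8.0000 each)
After Jul 9: 426 on hand, pool $3,564.00 (≈ $8.3662 each)
Jul 10, sell 298: 298/426 × $3,564.00 → $2,493.12
After Jul 11: 344 on hand, pool $3,230.88 (≈ $9.3921 each)
After Jul 14: 703 on hand, pool $5,025.88 (≈ $7.1492 each)
After Jul 18: 1014 on hand, pool $7,824.88 (≈ $7.7168 each)
Jul 21, sell 300: 300/1014 × $7,824.88 → $2,315.05
Jul 22, sell 236: 236/714 × $5,509.83 → $1,821.17
Total COGS = $2,493.12 + $2,315.05 + $1,821.17 = $6,629.34
Ending inventory (cost pool remaining) = $3,688.66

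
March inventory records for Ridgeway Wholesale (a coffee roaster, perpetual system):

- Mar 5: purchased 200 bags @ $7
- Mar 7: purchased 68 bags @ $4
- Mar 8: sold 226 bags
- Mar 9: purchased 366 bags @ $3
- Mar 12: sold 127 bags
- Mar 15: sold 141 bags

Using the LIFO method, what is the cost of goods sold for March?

Mar 8, 226 sold [LIFO — newest first]: 68 @ $4 + 158 @ $7 = $1,378
Mar 12, 127 sold [LIFO — newest first]: 127 @ $3 = $381
Mar 15, 141 sold [LIFO — newest first]: 141 @ $3 = $423
Total COGS = $1,378 + $381 + $423 = $2,182
Ending inventory: 42 @ $7 + 98 @ $3 = $588
Check: goods available $2,770 = COGS $2,182 + ending $588

COGS = $2,182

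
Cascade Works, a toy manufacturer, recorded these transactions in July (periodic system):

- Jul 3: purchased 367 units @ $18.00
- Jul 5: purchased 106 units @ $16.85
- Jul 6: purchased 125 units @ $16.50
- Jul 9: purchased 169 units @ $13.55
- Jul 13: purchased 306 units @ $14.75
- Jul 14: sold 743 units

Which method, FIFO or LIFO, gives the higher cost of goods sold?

FIFO

FIFO COGS: 367 @ $18.00 + 106 @ $16.85 + 125 @ $16.50 + 145 @ $13.55 = $12,419.35
LIFO COGS: 306 @ $14.75 + 169 @ $13.55 + 125 @ $16.50 + 106 @ $16.85 + 37 @ $18.00 = $11,318.05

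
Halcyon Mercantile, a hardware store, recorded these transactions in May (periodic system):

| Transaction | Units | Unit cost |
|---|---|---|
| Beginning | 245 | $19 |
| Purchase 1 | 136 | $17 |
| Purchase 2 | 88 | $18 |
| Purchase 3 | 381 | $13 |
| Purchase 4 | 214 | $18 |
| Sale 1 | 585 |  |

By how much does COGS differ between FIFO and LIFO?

FIFO COGS: 245 @ $19 + 136 @ $17 + 88 @ $18 + 116 @ $13 = $10,059
LIFO COGS: 214 @ $18 + 371 @ $13 = $8,675
Difference = |$10,059 − $8,675| = $1,384

$1,384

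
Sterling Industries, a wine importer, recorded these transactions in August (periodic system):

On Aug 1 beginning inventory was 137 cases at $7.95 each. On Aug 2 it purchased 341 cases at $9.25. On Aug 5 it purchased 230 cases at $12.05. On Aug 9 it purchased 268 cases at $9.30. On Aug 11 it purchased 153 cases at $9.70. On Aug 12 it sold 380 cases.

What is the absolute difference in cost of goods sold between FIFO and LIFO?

FIFO COGS: 137 @ $7.95 + 243 @ $9.25 = $3,336.90
LIFO COGS: 153 @ $9.70 + 227 @ $9.30 = $3,595.20
Difference = |$3,336.90 − $3,595.20| = $258.30

$258.30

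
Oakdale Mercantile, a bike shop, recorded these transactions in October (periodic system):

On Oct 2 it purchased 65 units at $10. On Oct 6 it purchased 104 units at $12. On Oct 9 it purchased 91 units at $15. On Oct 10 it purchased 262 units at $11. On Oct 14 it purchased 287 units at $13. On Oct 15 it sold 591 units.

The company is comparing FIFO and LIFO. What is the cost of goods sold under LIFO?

FIFO COGS: 65 @ $10 + 104 @ $12 + 91 @ $15 + 262 @ $11 + 69 @ $13 = $7,042
LIFO COGS: 287 @ $13 + 262 @ $11 + 42 @ $15 = $7,243

COGS = $7,243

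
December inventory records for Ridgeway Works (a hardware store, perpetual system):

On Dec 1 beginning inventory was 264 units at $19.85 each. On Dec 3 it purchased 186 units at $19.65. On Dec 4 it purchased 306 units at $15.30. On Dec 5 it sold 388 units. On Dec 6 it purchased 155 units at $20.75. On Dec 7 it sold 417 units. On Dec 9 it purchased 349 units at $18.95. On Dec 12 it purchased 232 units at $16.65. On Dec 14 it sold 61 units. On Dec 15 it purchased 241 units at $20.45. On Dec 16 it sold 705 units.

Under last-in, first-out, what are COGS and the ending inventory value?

Dec 5, 388 sold [LIFO — newest first]: 306 @ $15.30 + 82 @ $19.65 = $6,293.10
Dec 7, 417 sold [LIFO — newest first]: 155 @ $20.75 + 104 @ $19.65 + 158 @ $19.85 = $8,396.15
Dec 14, 61 sold [LIFO — newest first]: 61 @ $16.65 = $1,015.65
Dec 16, 705 sold [LIFO — newest first]: 241 @ $20.45 + 171 @ $16.65 + 293 @ $18.95 = $13,327.95
Total COGS = $6,293.10 + $8,396.15 + $1,015.65 + $13,327.95 = $29,032.85
Ending inventory: 106 @ $19.85 + 56 @ $18.95 = $3,165.30
Check: goods available $32,198.15 = COGS $29,032.85 + ending $3,165.30

COGS = $29,032.85; ending inventory = $3,165.30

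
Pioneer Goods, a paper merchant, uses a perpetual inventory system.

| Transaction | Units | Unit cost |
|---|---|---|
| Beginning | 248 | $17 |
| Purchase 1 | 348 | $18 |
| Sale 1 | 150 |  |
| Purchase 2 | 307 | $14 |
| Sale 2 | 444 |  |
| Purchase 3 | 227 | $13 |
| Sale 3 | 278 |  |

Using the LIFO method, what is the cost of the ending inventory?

Ending inventory = $4,396

Sale 1 (150) [LIFO — newest first]: 150 @ $18 = $2,700
Sale 2 (444) [LIFO — newest first]: 307 @ $14 + 137 @ $18 = $6,764
Sale 3 (278) [LIFO — newest first]: 227 @ $13 + 51 @ $18 = $3,869
Total COGS = $2,700 + $6,764 + $3,869 = $13,333
Ending inventory: 248 @ $17 + 10 @ $18 = $4,396
Check: goods available $17,729 = COGS $13,333 + ending $4,396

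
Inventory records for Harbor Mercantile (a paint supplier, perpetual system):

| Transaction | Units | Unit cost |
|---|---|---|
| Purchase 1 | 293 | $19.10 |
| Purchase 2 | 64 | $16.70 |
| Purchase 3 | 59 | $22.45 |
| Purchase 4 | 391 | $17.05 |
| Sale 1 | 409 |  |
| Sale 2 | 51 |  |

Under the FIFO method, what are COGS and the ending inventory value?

Sale 1 (409) [FIFO — oldest first]: 293 @ $19.10 + 64 @ $16.70 + 52 @ $22.45 = $7,832.50
Sale 2 (51) [FIFO — oldest first]: 7 @ $22.45 + 44 @ $17.05 = $907.35
Total COGS = $7,832.50 + $907.35 = $8,739.85
Ending inventory: 347 @ $17.05 = $5,916.35

COGS = $8,739.85; ending inventory = $5,916.35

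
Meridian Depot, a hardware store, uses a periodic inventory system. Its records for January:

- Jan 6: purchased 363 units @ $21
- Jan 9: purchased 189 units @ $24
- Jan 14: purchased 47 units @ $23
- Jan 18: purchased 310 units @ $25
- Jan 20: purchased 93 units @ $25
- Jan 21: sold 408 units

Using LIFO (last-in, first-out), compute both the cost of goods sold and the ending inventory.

COGS = $10,190; ending inventory = $13,125

Jan 21, 408 sold [LIFO — newest first]: 93 @ $25 + 310 @ $25 + 5 @ $23 = $10,190
Ending inventory: 363 @ $21 + 189 @ $24 + 42 @ $23 = $13,125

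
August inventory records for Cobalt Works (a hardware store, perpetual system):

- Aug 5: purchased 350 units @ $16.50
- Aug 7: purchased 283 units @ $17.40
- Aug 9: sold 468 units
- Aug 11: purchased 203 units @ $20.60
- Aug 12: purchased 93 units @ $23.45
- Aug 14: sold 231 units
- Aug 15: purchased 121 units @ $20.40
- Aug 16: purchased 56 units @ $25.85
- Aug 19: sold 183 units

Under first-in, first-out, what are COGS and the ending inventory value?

COGS = $15,959.70; ending inventory = $5,018.15

Aug 9, 468 sold [FIFO — oldest first]: 350 @ $16.50 + 118 @ $17.40 = $7,828.20
Aug 14, 231 sold [FIFO — oldest first]: 165 @ $17.40 + 66 @ $20.60 = $4,230.60
Aug 19, 183 sold [FIFO — oldest first]: 137 @ $20.60 + 46 @ $23.45 = $3,900.90
Total COGS = $7,828.20 + $4,230.60 + $3,900.90 = $15,959.70
Ending inventory: 47 @ $23.45 + 121 @ $20.40 + 56 @ $25.85 = $5,018.15
Check: goods available $20,977.85 = COGS $15,959.70 + ending $5,018.15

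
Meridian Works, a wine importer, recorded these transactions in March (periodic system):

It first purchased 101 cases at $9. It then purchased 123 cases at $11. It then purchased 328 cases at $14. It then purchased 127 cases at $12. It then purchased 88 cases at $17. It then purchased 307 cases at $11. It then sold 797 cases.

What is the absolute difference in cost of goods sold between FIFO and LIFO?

$43

FIFO COGS: 101 @ $9 + 123 @ $11 + 328 @ $14 + 127 @ $12 + 88 @ $17 + 30 @ $11 = $10,204
LIFO COGS: 307 @ $11 + 88 @ $17 + 127 @ $12 + 275 @ $14 = $10,247
Difference = |$10,204 − $10,247| = $43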